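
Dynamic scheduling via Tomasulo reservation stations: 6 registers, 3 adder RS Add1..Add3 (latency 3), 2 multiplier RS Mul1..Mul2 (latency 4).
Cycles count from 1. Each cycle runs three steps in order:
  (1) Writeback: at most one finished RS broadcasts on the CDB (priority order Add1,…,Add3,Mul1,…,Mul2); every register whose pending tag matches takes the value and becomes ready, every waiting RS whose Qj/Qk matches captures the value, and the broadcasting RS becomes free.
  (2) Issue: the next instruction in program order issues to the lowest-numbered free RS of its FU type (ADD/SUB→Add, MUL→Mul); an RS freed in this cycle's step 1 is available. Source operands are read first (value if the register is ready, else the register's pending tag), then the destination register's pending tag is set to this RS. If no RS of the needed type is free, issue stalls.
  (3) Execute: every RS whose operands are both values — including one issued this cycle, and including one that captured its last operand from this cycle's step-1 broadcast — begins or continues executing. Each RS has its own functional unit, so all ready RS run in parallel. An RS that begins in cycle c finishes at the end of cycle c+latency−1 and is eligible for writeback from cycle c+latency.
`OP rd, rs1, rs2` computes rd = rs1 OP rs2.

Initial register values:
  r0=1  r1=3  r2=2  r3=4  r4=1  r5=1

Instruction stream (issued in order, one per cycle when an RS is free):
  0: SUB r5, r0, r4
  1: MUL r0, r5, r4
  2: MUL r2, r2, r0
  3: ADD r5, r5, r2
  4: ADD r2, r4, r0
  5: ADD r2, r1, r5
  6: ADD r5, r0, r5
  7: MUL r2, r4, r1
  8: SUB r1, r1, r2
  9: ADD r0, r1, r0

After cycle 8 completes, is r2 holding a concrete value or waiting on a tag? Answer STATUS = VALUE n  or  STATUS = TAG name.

STATUS = TAG Add3

  c1: issue SUB r5<-Add1  regs: r0:1,r1:3,r2:2,r3:4,r4:1,r5:Add1
  c2: issue MUL r0<-Mul1  regs: r0:Mul1,r1:3,r2:2,r3:4,r4:1,r5:Add1
  c3: issue MUL r2<-Mul2  regs: r0:Mul1,r1:3,r2:Mul2,r3:4,r4:1,r5:Add1
  c4: CDB Add1=0; issue ADD r5<-Add1  regs: r0:Mul1,r1:3,r2:Mul2,r3:4,r4:1,r5:Add1
  c5: issue ADD r2<-Add2  regs: r0:Mul1,r1:3,r2:Add2,r3:4,r4:1,r5:Add1
  c6: issue ADD r2<-Add3  regs: r0:Mul1,r1:3,r2:Add3,r3:4,r4:1,r5:Add1
  c7: stall  regs: r0:Mul1,r1:3,r2:Add3,r3:4,r4:1,r5:Add1
  c8: CDB Mul1=0; stall  regs: r0:0,r1:3,r2:Add3,r3:4,r4:1,r5:Add1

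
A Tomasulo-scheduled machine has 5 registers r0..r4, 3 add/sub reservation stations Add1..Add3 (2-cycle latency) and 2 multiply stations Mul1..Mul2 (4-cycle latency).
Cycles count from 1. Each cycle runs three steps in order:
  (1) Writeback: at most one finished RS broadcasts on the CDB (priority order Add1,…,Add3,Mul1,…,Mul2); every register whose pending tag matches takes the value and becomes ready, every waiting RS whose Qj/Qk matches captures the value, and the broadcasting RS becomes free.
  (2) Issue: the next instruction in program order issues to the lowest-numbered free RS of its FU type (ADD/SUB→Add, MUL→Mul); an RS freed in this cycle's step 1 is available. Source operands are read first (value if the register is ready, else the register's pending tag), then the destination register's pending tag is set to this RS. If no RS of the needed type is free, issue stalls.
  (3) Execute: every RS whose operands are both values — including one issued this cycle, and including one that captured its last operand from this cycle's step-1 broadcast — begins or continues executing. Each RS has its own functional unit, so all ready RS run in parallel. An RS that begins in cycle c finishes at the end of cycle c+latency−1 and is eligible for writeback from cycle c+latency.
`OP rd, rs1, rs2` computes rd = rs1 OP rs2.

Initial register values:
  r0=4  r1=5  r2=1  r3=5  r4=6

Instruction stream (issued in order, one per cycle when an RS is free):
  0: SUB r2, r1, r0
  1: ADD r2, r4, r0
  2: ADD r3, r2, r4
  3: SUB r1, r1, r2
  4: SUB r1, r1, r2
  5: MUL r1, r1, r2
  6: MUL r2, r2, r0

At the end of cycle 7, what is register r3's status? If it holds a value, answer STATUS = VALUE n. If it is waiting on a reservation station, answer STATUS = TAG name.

STATUS = VALUE 16

c1: issue SUB r2<-Add1 | r0:4,r1:5,r2:Add1,r3:5,r4:6
c2: issue ADD r2<-Add2 | r0:4,r1:5,r2:Add2,r3:5,r4:6
c3: CDB Add1=1; issue ADD r3<-Add1 | r0:4,r1:5,r2:Add2,r3:Add1,r4:6
c4: CDB Add2=10; issue SUB r1<-Add2 | r0:4,r1:Add2,r2:10,r3:Add1,r4:6
c5: issue SUB r1<-Add3 | r0:4,r1:Add3,r2:10,r3:Add1,r4:6
c6: CDB Add1=16; issue MUL r1<-Mul1 | r0:4,r1:Mul1,r2:10,r3:16,r4:6
c7: CDB Add2=-5; issue MUL r2<-Mul2 | r0:4,r1:Mul1,r2:Mul2,r3:16,r4:6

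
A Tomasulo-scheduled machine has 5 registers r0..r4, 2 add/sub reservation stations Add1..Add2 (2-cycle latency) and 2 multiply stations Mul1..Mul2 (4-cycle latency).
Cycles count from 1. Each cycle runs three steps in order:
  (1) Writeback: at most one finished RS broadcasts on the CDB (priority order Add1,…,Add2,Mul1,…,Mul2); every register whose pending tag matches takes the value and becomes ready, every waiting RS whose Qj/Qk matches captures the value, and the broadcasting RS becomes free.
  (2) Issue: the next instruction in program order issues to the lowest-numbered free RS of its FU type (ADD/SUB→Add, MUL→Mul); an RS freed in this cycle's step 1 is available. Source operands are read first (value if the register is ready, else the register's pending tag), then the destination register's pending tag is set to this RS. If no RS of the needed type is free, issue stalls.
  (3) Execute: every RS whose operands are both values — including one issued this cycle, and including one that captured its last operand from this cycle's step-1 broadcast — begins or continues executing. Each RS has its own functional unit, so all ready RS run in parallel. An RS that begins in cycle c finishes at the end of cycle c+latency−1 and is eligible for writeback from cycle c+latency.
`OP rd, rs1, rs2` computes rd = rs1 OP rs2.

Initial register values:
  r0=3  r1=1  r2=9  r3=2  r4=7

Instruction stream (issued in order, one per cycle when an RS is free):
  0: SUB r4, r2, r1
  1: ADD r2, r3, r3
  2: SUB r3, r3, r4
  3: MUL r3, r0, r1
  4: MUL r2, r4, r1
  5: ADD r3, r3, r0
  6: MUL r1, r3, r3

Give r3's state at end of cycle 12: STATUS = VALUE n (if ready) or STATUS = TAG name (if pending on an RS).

STATUS = VALUE 6

cycle 1: issue SUB r4<-Add1 // r0:3,r1:1,r2:9,r3:2,r4:Add1
cycle 2: issue ADD r2<-Add2 // r0:3,r1:1,r2:Add2,r3:2,r4:Add1
cycle 3: CDB Add1=8; issue SUB r3<-Add1 // r0:3,r1:1,r2:Add2,r3:Add1,r4:8
cycle 4: CDB Add2=4; issue MUL r3<-Mul1 // r0:3,r1:1,r2:4,r3:Mul1,r4:8
cycle 5: CDB Add1=-6; issue MUL r2<-Mul2 // r0:3,r1:1,r2:Mul2,r3:Mul1,r4:8
cycle 6: issue ADD r3<-Add1 // r0:3,r1:1,r2:Mul2,r3:Add1,r4:8
cycle 7: stall // r0:3,r1:1,r2:Mul2,r3:Add1,r4:8
cycle 8: CDB Mul1=3; issue MUL r1<-Mul1 // r0:3,r1:Mul1,r2:Mul2,r3:Add1,r4:8
cycle 9: CDB Mul2=8 // r0:3,r1:Mul1,r2:8,r3:Add1,r4:8
cycle 10: CDB Add1=6 // r0:3,r1:Mul1,r2:8,r3:6,r4:8
cycle 11: - // r0:3,r1:Mul1,r2:8,r3:6,r4:8
cycle 12: - // r0:3,r1:Mul1,r2:8,r3:6,r4:8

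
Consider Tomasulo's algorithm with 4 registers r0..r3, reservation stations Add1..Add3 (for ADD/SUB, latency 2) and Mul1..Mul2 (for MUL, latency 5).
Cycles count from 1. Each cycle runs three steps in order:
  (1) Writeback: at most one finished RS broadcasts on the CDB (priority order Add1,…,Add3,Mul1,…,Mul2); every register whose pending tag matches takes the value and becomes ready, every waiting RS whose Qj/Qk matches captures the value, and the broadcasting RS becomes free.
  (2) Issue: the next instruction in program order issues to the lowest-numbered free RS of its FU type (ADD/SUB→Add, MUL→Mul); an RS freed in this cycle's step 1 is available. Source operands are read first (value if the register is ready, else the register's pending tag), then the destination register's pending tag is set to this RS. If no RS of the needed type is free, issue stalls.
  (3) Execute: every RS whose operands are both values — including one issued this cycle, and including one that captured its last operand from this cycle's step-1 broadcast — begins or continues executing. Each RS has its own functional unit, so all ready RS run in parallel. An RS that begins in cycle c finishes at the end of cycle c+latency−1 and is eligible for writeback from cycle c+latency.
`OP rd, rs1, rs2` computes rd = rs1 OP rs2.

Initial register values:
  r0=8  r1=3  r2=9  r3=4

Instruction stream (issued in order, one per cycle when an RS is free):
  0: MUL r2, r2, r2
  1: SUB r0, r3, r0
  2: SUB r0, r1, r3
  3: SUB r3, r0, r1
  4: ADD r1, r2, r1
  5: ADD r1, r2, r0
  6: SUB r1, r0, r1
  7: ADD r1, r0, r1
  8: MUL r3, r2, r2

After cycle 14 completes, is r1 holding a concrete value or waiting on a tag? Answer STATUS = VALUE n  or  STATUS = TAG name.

  c1: issue MUL r2<-Mul1  regs: r0:8,r1:3,r2:Mul1,r3:4
  c2: issue SUB r0<-Add1  regs: r0:Add1,r1:3,r2:Mul1,r3:4
  c3: issue SUB r0<-Add2  regs: r0:Add2,r1:3,r2:Mul1,r3:4
  c4: CDB Add1=-4; issue SUB r3<-Add1  regs: r0:Add2,r1:3,r2:Mul1,r3:Add1
  c5: CDB Add2=-1; issue ADD r1<-Add2  regs: r0:-1,r1:Add2,r2:Mul1,r3:Add1
  c6: CDB Mul1=81; issue ADD r1<-Add3  regs: r0:-1,r1:Add3,r2:81,r3:Add1
  c7: CDB Add1=-4; issue SUB r1<-Add1  regs: r0:-1,r1:Add1,r2:81,r3:-4
  c8: CDB Add2=84; issue ADD r1<-Add2  regs: r0:-1,r1:Add2,r2:81,r3:-4
  c9: CDB Add3=80; issue MUL r3<-Mul1  regs: r0:-1,r1:Add2,r2:81,r3:Mul1
  c10: -  regs: r0:-1,r1:Add2,r2:81,r3:Mul1
  c11: CDB Add1=-81  regs: r0:-1,r1:Add2,r2:81,r3:Mul1
  c12: -  regs: r0:-1,r1:Add2,r2:81,r3:Mul1
  c13: CDB Add2=-82  regs: r0:-1,r1:-82,r2:81,r3:Mul1
  c14: CDB Mul1=6561  regs: r0:-1,r1:-82,r2:81,r3:6561

STATUS = VALUE -82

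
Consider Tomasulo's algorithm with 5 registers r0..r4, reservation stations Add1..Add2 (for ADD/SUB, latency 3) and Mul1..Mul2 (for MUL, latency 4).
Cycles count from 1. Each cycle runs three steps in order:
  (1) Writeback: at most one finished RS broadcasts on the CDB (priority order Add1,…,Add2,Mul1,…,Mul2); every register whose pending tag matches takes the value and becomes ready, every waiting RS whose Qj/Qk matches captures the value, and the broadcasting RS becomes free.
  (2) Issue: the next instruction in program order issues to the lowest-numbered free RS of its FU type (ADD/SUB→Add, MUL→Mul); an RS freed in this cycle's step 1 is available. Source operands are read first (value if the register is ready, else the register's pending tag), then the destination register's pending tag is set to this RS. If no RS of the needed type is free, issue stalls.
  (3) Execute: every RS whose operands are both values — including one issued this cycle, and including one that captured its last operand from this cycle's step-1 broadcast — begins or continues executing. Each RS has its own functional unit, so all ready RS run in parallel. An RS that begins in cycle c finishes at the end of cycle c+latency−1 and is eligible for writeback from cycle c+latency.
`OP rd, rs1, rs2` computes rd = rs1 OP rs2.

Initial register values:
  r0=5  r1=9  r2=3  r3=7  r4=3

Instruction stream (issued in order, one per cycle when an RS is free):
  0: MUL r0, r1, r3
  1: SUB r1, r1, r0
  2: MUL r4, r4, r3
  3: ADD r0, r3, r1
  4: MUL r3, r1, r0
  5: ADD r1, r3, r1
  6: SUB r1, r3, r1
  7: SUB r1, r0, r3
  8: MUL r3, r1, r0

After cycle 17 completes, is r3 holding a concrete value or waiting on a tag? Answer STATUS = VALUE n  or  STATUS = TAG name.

c1: issue MUL r0<-Mul1 | r0:Mul1,r1:9,r2:3,r3:7,r4:3
c2: issue SUB r1<-Add1 | r0:Mul1,r1:Add1,r2:3,r3:7,r4:3
c3: issue MUL r4<-Mul2 | r0:Mul1,r1:Add1,r2:3,r3:7,r4:Mul2
c4: issue ADD r0<-Add2 | r0:Add2,r1:Add1,r2:3,r3:7,r4:Mul2
c5: CDB Mul1=63; issue MUL r3<-Mul1 | r0:Add2,r1:Add1,r2:3,r3:Mul1,r4:Mul2
c6: stall | r0:Add2,r1:Add1,r2:3,r3:Mul1,r4:Mul2
c7: CDB Mul2=21; stall | r0:Add2,r1:Add1,r2:3,r3:Mul1,r4:21
c8: CDB Add1=-54; issue ADD r1<-Add1 | r0:Add2,r1:Add1,r2:3,r3:Mul1,r4:21
c9: stall | r0:Add2,r1:Add1,r2:3,r3:Mul1,r4:21
c10: stall | r0:Add2,r1:Add1,r2:3,r3:Mul1,r4:21
c11: CDB Add2=-47; issue SUB r1<-Add2 | r0:-47,r1:Add2,r2:3,r3:Mul1,r4:21
c12: stall | r0:-47,r1:Add2,r2:3,r3:Mul1,r4:21
c13: stall | r0:-47,r1:Add2,r2:3,r3:Mul1,r4:21
c14: stall | r0:-47,r1:Add2,r2:3,r3:Mul1,r4:21
c15: CDB Mul1=2538; stall | r0:-47,r1:Add2,r2:3,r3:2538,r4:21
c16: stall | r0:-47,r1:Add2,r2:3,r3:2538,r4:21
c17: stall | r0:-47,r1:Add2,r2:3,r3:2538,r4:21

STATUS = VALUE 2538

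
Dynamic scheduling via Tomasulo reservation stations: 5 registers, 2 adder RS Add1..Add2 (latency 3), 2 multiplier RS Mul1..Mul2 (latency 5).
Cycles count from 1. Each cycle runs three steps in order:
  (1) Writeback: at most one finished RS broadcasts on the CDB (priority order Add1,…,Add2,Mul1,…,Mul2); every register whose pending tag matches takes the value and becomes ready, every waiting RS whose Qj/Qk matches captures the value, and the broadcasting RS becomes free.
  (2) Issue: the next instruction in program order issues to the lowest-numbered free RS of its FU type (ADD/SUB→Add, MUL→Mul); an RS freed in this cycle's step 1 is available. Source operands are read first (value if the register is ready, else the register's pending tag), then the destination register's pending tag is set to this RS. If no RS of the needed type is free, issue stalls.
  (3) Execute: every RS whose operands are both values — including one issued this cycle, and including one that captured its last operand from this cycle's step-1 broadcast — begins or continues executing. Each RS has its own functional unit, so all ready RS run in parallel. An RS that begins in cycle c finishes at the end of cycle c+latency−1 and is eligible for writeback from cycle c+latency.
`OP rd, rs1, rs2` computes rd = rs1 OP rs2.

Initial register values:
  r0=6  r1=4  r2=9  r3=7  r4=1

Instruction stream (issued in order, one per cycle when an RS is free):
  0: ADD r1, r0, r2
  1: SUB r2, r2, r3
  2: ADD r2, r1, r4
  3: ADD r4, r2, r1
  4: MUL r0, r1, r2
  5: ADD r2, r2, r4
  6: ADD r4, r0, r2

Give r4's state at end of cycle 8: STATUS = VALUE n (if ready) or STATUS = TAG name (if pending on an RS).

STATUS = TAG Add2

cycle 1: issue ADD r1<-Add1 // r0:6,r1:Add1,r2:9,r3:7,r4:1
cycle 2: issue SUB r2<-Add2 // r0:6,r1:Add1,r2:Add2,r3:7,r4:1
cycle 3: stall // r0:6,r1:Add1,r2:Add2,r3:7,r4:1
cycle 4: CDB Add1=15; issue ADD r2<-Add1 // r0:6,r1:15,r2:Add1,r3:7,r4:1
cycle 5: CDB Add2=2; issue ADD r4<-Add2 // r0:6,r1:15,r2:Add1,r3:7,r4:Add2
cycle 6: issue MUL r0<-Mul1 // r0:Mul1,r1:15,r2:Add1,r3:7,r4:Add2
cycle 7: CDB Add1=16; issue ADD r2<-Add1 // r0:Mul1,r1:15,r2:Add1,r3:7,r4:Add2
cycle 8: stall // r0:Mul1,r1:15,r2:Add1,r3:7,r4:Add2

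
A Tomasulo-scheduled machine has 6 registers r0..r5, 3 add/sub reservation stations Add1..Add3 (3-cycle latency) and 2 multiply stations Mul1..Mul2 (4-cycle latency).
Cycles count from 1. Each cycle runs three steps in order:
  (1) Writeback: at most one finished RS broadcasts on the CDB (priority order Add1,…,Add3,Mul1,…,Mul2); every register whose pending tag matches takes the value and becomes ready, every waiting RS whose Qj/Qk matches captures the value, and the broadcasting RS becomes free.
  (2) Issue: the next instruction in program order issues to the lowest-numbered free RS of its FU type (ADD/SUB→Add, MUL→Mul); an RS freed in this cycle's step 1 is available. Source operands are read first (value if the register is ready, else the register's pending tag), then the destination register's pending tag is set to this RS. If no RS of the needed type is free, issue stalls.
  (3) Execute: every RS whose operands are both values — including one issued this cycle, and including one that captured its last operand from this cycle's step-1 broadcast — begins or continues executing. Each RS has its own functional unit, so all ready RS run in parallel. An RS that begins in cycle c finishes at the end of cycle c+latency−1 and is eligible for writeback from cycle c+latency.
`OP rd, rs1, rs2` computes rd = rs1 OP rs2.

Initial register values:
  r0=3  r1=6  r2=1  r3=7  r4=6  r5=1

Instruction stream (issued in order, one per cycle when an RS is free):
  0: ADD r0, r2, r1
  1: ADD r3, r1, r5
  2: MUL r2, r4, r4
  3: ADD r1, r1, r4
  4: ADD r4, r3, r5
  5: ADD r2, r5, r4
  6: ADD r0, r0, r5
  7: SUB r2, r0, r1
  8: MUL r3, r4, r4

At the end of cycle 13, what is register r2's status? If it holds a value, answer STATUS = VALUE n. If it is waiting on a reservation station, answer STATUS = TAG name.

  c1: issue ADD r0<-Add1  regs: r0:Add1,r1:6,r2:1,r3:7,r4:6,r5:1
  c2: issue ADD r3<-Add2  regs: r0:Add1,r1:6,r2:1,r3:Add2,r4:6,r5:1
  c3: issue MUL r2<-Mul1  regs: r0:Add1,r1:6,r2:Mul1,r3:Add2,r4:6,r5:1
  c4: CDB Add1=7; issue ADD r1<-Add1  regs: r0:7,r1:Add1,r2:Mul1,r3:Add2,r4:6,r5:1
  c5: CDB Add2=7; issue ADD r4<-Add2  regs: r0:7,r1:Add1,r2:Mul1,r3:7,r4:Add2,r5:1
  c6: issue ADD r2<-Add3  regs: r0:7,r1:Add1,r2:Add3,r3:7,r4:Add2,r5:1
  c7: CDB Add1=12; issue ADD r0<-Add1  regs: r0:Add1,r1:12,r2:Add3,r3:7,r4:Add2,r5:1
  c8: CDB Add2=8; issue SUB r2<-Add2  regs: r0:Add1,r1:12,r2:Add2,r3:7,r4:8,r5:1
  c9: CDB Mul1=36; issue MUL r3<-Mul1  regs: r0:Add1,r1:12,r2:Add2,r3:Mul1,r4:8,r5:1
  c10: CDB Add1=8  regs: r0:8,r1:12,r2:Add2,r3:Mul1,r4:8,r5:1
  c11: CDB Add3=9  regs: r0:8,r1:12,r2:Add2,r3:Mul1,r4:8,r5:1
  c12: -  regs: r0:8,r1:12,r2:Add2,r3:Mul1,r4:8,r5:1
  c13: CDB Add2=-4  regs: r0:8,r1:12,r2:-4,r3:Mul1,r4:8,r5:1

STATUS = VALUE -4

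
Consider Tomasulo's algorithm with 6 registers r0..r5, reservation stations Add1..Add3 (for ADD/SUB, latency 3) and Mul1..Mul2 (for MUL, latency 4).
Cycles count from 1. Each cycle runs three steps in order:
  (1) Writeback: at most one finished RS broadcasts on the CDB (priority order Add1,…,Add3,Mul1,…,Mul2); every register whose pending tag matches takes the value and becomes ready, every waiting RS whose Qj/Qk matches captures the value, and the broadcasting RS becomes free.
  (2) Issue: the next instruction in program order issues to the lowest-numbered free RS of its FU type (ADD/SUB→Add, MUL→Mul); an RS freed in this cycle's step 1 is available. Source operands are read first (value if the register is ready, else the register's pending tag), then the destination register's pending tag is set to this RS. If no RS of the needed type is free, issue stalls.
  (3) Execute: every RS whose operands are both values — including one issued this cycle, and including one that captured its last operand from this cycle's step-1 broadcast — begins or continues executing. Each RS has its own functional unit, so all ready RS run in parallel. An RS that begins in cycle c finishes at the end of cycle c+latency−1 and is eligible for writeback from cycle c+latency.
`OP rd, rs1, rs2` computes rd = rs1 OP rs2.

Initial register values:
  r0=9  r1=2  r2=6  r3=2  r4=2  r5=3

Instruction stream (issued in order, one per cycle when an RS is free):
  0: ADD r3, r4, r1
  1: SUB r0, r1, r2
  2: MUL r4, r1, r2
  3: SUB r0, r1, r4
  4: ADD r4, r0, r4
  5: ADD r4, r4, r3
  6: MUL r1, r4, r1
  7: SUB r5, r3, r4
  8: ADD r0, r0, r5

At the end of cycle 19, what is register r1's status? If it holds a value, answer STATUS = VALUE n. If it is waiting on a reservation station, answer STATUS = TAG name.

STATUS = TAG Mul1

  c1: issue ADD r3<-Add1  regs: r0:9,r1:2,r2:6,r3:Add1,r4:2,r5:3
  c2: issue SUB r0<-Add2  regs: r0:Add2,r1:2,r2:6,r3:Add1,r4:2,r5:3
  c3: issue MUL r4<-Mul1  regs: r0:Add2,r1:2,r2:6,r3:Add1,r4:Mul1,r5:3
  c4: CDB Add1=4; issue SUB r0<-Add1  regs: r0:Add1,r1:2,r2:6,r3:4,r4:Mul1,r5:3
  c5: CDB Add2=-4; issue ADD r4<-Add2  regs: r0:Add1,r1:2,r2:6,r3:4,r4:Add2,r5:3
  c6: issue ADD r4<-Add3  regs: r0:Add1,r1:2,r2:6,r3:4,r4:Add3,r5:3
  c7: CDB Mul1=12; issue MUL r1<-Mul1  regs: r0:Add1,r1:Mul1,r2:6,r3:4,r4:Add3,r5:3
  c8: stall  regs: r0:Add1,r1:Mul1,r2:6,r3:4,r4:Add3,r5:3
  c9: stall  regs: r0:Add1,r1:Mul1,r2:6,r3:4,r4:Add3,r5:3
  c10: CDB Add1=-10; issue SUB r5<-Add1  regs: r0:-10,r1:Mul1,r2:6,r3:4,r4:Add3,r5:Add1
  c11: stall  regs: r0:-10,r1:Mul1,r2:6,r3:4,r4:Add3,r5:Add1
  c12: stall  regs: r0:-10,r1:Mul1,r2:6,r3:4,r4:Add3,r5:Add1
  c13: CDB Add2=2; issue ADD r0<-Add2  regs: r0:Add2,r1:Mul1,r2:6,r3:4,r4:Add3,r5:Add1
  c14: -  regs: r0:Add2,r1:Mul1,r2:6,r3:4,r4:Add3,r5:Add1
  c15: -  regs: r0:Add2,r1:Mul1,r2:6,r3:4,r4:Add3,r5:Add1
  c16: CDB Add3=6  regs: r0:Add2,r1:Mul1,r2:6,r3:4,r4:6,r5:Add1
  c17: -  regs: r0:Add2,r1:Mul1,r2:6,r3:4,r4:6,r5:Add1
  c18: -  regs: r0:Add2,r1:Mul1,r2:6,r3:4,r4:6,r5:Add1
  c19: CDB Add1=-2  regs: r0:Add2,r1:Mul1,r2:6,r3:4,r4:6,r5:-2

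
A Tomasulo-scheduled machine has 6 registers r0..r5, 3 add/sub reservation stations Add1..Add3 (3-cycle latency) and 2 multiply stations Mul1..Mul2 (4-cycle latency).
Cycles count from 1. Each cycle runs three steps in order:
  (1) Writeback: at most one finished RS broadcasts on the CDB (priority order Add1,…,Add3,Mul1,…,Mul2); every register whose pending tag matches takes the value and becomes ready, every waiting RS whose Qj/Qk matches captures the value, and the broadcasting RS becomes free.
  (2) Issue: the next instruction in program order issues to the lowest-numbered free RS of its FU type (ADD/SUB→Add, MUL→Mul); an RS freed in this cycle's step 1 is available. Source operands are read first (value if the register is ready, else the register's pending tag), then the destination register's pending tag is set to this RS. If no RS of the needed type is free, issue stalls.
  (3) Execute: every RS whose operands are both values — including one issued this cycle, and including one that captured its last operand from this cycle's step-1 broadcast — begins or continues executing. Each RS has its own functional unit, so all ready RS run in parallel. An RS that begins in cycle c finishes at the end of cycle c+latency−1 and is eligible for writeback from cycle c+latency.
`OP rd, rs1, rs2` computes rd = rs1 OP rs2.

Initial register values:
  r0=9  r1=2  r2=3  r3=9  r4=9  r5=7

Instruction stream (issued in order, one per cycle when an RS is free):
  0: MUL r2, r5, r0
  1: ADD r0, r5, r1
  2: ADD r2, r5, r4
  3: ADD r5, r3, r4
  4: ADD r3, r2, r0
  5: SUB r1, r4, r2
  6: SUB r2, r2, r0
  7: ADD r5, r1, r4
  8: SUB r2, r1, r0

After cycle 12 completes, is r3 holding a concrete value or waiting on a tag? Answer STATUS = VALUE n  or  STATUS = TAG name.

STATUS = VALUE 25

c1: issue MUL r2<-Mul1 | r0:9,r1:2,r2:Mul1,r3:9,r4:9,r5:7
c2: issue ADD r0<-Add1 | r0:Add1,r1:2,r2:Mul1,r3:9,r4:9,r5:7
c3: issue ADD r2<-Add2 | r0:Add1,r1:2,r2:Add2,r3:9,r4:9,r5:7
c4: issue ADD r5<-Add3 | r0:Add1,r1:2,r2:Add2,r3:9,r4:9,r5:Add3
c5: CDB Add1=9; issue ADD r3<-Add1 | r0:9,r1:2,r2:Add2,r3:Add1,r4:9,r5:Add3
c6: CDB Add2=16; issue SUB r1<-Add2 | r0:9,r1:Add2,r2:16,r3:Add1,r4:9,r5:Add3
c7: CDB Add3=18; issue SUB r2<-Add3 | r0:9,r1:Add2,r2:Add3,r3:Add1,r4:9,r5:18
c8: CDB Mul1=63; stall | r0:9,r1:Add2,r2:Add3,r3:Add1,r4:9,r5:18
c9: CDB Add1=25; issue ADD r5<-Add1 | r0:9,r1:Add2,r2:Add3,r3:25,r4:9,r5:Add1
c10: CDB Add2=-7; issue SUB r2<-Add2 | r0:9,r1:-7,r2:Add2,r3:25,r4:9,r5:Add1
c11: CDB Add3=7 | r0:9,r1:-7,r2:Add2,r3:25,r4:9,r5:Add1
c12: - | r0:9,r1:-7,r2:Add2,r3:25,r4:9,r5:Add1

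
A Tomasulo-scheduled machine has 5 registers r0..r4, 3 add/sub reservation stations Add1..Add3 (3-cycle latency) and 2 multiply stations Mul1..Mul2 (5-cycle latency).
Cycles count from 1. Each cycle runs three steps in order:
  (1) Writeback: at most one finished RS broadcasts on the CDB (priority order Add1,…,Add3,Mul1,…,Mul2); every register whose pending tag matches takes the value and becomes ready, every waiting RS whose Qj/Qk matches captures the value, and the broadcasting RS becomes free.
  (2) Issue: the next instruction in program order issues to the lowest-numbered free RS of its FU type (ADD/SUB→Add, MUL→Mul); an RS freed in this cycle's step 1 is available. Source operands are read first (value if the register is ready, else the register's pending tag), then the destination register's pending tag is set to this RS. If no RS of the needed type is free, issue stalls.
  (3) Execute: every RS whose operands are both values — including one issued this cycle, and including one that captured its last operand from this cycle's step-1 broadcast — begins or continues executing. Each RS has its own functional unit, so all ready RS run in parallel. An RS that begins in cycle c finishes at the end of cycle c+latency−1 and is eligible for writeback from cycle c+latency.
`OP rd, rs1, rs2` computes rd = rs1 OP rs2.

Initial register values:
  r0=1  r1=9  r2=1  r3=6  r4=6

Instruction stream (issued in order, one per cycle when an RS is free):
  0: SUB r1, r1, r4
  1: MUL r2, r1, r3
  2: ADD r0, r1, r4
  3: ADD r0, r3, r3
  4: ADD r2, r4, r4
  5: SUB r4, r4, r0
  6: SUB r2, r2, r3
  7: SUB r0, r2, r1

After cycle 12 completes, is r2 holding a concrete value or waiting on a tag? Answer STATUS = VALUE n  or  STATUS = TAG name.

  c1: issue SUB r1<-Add1  regs: r0:1,r1:Add1,r2:1,r3:6,r4:6
  c2: issue MUL r2<-Mul1  regs: r0:1,r1:Add1,r2:Mul1,r3:6,r4:6
  c3: issue ADD r0<-Add2  regs: r0:Add2,r1:Add1,r2:Mul1,r3:6,r4:6
  c4: CDB Add1=3; issue ADD r0<-Add1  regs: r0:Add1,r1:3,r2:Mul1,r3:6,r4:6
  c5: issue ADD r2<-Add3  regs: r0:Add1,r1:3,r2:Add3,r3:6,r4:6
  c6: stall  regs: r0:Add1,r1:3,r2:Add3,r3:6,r4:6
  c7: CDB Add1=12; issue SUB r4<-Add1  regs: r0:12,r1:3,r2:Add3,r3:6,r4:Add1
  c8: CDB Add2=9; issue SUB r2<-Add2  regs: r0:12,r1:3,r2:Add2,r3:6,r4:Add1
  c9: CDB Add3=12; issue SUB r0<-Add3  regs: r0:Add3,r1:3,r2:Add2,r3:6,r4:Add1
  c10: CDB Add1=-6  regs: r0:Add3,r1:3,r2:Add2,r3:6,r4:-6
  c11: CDB Mul1=18  regs: r0:Add3,r1:3,r2:Add2,r3:6,r4:-6
  c12: CDB Add2=6  regs: r0:Add3,r1:3,r2:6,r3:6,r4:-6

STATUS = VALUE 6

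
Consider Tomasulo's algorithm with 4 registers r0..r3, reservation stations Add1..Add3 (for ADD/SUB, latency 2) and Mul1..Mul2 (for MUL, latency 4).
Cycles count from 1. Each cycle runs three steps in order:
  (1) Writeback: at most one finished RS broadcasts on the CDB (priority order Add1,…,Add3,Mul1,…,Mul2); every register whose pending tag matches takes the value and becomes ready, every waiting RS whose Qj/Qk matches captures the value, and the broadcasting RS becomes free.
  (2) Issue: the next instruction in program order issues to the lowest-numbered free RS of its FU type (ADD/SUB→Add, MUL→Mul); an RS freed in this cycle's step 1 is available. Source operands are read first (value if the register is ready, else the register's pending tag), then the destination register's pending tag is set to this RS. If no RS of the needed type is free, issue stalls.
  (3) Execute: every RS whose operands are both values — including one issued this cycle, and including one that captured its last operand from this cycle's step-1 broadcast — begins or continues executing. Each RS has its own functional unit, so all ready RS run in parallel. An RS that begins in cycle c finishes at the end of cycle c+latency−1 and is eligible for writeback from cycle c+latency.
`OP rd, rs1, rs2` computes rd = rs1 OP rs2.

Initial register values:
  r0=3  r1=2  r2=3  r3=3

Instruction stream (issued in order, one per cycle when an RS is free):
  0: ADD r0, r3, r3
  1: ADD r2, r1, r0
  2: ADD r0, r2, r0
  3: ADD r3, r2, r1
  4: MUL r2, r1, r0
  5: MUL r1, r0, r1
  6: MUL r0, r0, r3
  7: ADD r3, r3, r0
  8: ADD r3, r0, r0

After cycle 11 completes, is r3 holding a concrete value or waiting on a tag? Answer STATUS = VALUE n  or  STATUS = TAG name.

  c1: issue ADD r0<-Add1  regs: r0:Add1,r1:2,r2:3,r3:3
  c2: issue ADD r2<-Add2  regs: r0:Add1,r1:2,r2:Add2,r3:3
  c3: CDB Add1=6; issue ADD r0<-Add1  regs: r0:Add1,r1:2,r2:Add2,r3:3
  c4: issue ADD r3<-Add3  regs: r0:Add1,r1:2,r2:Add2,r3:Add3
  c5: CDB Add2=8; issue MUL r2<-Mul1  regs: r0:Add1,r1:2,r2:Mul1,r3:Add3
  c6: issue MUL r1<-Mul2  regs: r0:Add1,r1:Mul2,r2:Mul1,r3:Add3
  c7: CDB Add1=14; stall  regs: r0:14,r1:Mul2,r2:Mul1,r3:Add3
  c8: CDB Add3=10; stall  regs: r0:14,r1:Mul2,r2:Mul1,r3:10
  c9: stall  regs: r0:14,r1:Mul2,r2:Mul1,r3:10
  c10: stall  regs: r0:14,r1:Mul2,r2:Mul1,r3:10
  c11: CDB Mul1=28; issue MUL r0<-Mul1  regs: r0:Mul1,r1:Mul2,r2:28,r3:10

STATUS = VALUE 10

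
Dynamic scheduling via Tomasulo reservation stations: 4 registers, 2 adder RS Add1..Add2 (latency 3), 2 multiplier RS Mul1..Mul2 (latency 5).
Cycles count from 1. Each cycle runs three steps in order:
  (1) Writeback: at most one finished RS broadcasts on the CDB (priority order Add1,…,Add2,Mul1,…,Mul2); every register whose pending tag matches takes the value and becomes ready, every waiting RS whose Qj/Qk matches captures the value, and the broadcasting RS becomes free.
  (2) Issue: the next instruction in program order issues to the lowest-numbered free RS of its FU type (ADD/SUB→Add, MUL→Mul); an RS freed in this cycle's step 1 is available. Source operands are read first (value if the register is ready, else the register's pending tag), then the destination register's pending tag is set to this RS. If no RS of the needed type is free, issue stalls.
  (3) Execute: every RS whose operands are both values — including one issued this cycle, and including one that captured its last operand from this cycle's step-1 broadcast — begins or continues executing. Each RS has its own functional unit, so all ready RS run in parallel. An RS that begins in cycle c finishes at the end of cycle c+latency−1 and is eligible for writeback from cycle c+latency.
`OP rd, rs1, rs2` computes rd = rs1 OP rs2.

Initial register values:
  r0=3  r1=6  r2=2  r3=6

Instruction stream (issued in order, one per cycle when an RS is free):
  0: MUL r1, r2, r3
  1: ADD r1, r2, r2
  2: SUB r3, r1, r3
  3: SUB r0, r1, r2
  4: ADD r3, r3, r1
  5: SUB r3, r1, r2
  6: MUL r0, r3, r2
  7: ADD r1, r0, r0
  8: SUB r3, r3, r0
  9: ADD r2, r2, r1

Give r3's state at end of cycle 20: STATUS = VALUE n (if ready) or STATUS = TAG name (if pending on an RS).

STATUS = TAG Add2

c1: issue MUL r1<-Mul1 | r0:3,r1:Mul1,r2:2,r3:6
c2: issue ADD r1<-Add1 | r0:3,r1:Add1,r2:2,r3:6
c3: issue SUB r3<-Add2 | r0:3,r1:Add1,r2:2,r3:Add2
c4: stall | r0:3,r1:Add1,r2:2,r3:Add2
c5: CDB Add1=4; issue SUB r0<-Add1 | r0:Add1,r1:4,r2:2,r3:Add2
c6: CDB Mul1=12; stall | r0:Add1,r1:4,r2:2,r3:Add2
c7: stall | r0:Add1,r1:4,r2:2,r3:Add2
c8: CDB Add1=2; issue ADD r3<-Add1 | r0:2,r1:4,r2:2,r3:Add1
c9: CDB Add2=-2; issue SUB r3<-Add2 | r0:2,r1:4,r2:2,r3:Add2
c10: issue MUL r0<-Mul1 | r0:Mul1,r1:4,r2:2,r3:Add2
c11: stall | r0:Mul1,r1:4,r2:2,r3:Add2
c12: CDB Add1=2; issue ADD r1<-Add1 | r0:Mul1,r1:Add1,r2:2,r3:Add2
c13: CDB Add2=2; issue SUB r3<-Add2 | r0:Mul1,r1:Add1,r2:2,r3:Add2
c14: stall | r0:Mul1,r1:Add1,r2:2,r3:Add2
c15: stall | r0:Mul1,r1:Add1,r2:2,r3:Add2
c16: stall | r0:Mul1,r1:Add1,r2:2,r3:Add2
c17: stall | r0:Mul1,r1:Add1,r2:2,r3:Add2
c18: CDB Mul1=4; stall | r0:4,r1:Add1,r2:2,r3:Add2
c19: stall | r0:4,r1:Add1,r2:2,r3:Add2
c20: stall | r0:4,r1:Add1,r2:2,r3:Add2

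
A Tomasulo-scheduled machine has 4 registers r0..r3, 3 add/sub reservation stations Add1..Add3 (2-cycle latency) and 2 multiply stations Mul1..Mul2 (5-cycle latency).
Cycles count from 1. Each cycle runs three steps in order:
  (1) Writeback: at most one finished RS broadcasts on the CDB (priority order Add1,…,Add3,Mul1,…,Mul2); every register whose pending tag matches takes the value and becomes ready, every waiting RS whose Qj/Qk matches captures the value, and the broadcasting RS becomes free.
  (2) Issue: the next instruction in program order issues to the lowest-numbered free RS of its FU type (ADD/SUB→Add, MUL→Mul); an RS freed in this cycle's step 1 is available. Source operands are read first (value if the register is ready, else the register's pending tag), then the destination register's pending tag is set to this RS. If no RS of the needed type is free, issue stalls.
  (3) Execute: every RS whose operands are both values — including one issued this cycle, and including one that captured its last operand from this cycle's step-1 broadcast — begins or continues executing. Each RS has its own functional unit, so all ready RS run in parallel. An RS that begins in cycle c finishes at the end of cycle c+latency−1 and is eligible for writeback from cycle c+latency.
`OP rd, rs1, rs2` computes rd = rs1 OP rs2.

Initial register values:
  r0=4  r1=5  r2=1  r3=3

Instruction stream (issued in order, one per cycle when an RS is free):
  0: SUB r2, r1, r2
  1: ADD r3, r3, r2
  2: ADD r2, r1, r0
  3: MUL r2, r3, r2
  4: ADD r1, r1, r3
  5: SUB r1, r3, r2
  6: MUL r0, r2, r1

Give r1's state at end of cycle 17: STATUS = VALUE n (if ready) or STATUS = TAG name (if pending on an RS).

STATUS = VALUE -56

  c1: issue SUB r2<-Add1  regs: r0:4,r1:5,r2:Add1,r3:3
  c2: issue ADD r3<-Add2  regs: r0:4,r1:5,r2:Add1,r3:Add2
  c3: CDB Add1=4; issue ADD r2<-Add1  regs: r0:4,r1:5,r2:Add1,r3:Add2
  c4: issue MUL r2<-Mul1  regs: r0:4,r1:5,r2:Mul1,r3:Add2
  c5: CDB Add1=9; issue ADD r1<-Add1  regs: r0:4,r1:Add1,r2:Mul1,r3:Add2
  c6: CDB Add2=7; issue SUB r1<-Add2  regs: r0:4,r1:Add2,r2:Mul1,r3:7
  c7: issue MUL r0<-Mul2  regs: r0:Mul2,r1:Add2,r2:Mul1,r3:7
  c8: CDB Add1=12  regs: r0:Mul2,r1:Add2,r2:Mul1,r3:7
  c9: -  regs: r0:Mul2,r1:Add2,r2:Mul1,r3:7
  c10: -  regs: r0:Mul2,r1:Add2,r2:Mul1,r3:7
  c11: CDB Mul1=63  regs: r0:Mul2,r1:Add2,r2:63,r3:7
  c12: -  regs: r0:Mul2,r1:Add2,r2:63,r3:7
  c13: CDB Add2=-56  regs: r0:Mul2,r1:-56,r2:63,r3:7
  c14: -  regs: r0:Mul2,r1:-56,r2:63,r3:7
  c15: -  regs: r0:Mul2,r1:-56,r2:63,r3:7
  c16: -  regs: r0:Mul2,r1:-56,r2:63,r3:7
  c17: -  regs: r0:Mul2,r1:-56,r2:63,r3:7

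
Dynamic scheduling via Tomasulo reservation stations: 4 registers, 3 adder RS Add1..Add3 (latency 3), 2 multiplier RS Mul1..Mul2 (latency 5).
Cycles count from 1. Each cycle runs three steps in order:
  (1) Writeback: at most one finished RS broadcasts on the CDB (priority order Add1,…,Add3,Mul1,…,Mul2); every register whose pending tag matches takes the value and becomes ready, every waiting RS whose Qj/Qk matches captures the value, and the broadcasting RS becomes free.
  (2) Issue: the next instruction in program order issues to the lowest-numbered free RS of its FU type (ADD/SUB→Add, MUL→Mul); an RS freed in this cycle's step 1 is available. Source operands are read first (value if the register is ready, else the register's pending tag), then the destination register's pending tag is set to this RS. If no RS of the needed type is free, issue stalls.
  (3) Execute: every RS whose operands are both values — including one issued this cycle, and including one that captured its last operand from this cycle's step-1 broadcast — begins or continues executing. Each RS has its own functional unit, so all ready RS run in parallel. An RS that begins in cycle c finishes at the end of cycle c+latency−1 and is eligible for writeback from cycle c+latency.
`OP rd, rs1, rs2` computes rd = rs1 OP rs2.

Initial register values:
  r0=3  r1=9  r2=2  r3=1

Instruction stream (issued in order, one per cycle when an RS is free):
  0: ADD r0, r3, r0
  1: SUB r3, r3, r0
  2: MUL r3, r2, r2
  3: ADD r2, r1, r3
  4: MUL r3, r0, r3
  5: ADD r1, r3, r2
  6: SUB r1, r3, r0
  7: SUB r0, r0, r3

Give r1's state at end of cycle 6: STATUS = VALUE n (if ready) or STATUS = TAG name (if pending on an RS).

c1: issue ADD r0<-Add1 | r0:Add1,r1:9,r2:2,r3:1
c2: issue SUB r3<-Add2 | r0:Add1,r1:9,r2:2,r3:Add2
c3: issue MUL r3<-Mul1 | r0:Add1,r1:9,r2:2,r3:Mul1
c4: CDB Add1=4; issue ADD r2<-Add1 | r0:4,r1:9,r2:Add1,r3:Mul1
c5: issue MUL r3<-Mul2 | r0:4,r1:9,r2:Add1,r3:Mul2
c6: issue ADD r1<-Add3 | r0:4,r1:Add3,r2:Add1,r3:Mul2

STATUS = TAG Add3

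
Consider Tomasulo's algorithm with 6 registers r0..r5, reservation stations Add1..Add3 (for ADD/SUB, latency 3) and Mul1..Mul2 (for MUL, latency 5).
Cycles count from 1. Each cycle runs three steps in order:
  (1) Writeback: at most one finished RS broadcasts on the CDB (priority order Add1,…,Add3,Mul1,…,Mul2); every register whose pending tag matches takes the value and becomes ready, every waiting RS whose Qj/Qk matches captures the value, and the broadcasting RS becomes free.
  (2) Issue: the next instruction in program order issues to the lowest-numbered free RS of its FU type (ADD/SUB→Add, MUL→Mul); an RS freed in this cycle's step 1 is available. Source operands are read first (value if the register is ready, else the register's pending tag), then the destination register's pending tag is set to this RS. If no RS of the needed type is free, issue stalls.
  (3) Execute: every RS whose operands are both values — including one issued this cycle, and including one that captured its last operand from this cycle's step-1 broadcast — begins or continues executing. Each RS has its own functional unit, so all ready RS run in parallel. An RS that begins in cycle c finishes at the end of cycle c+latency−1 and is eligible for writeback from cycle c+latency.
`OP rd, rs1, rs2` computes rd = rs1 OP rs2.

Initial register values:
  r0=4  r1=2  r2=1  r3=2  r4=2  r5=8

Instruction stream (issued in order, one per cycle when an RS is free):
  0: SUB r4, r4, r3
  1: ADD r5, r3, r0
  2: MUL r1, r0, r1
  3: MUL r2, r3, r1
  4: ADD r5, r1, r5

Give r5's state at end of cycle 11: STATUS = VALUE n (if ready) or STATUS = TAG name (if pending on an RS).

STATUS = VALUE 14

  c1: issue SUB r4<-Add1  regs: r0:4,r1:2,r2:1,r3:2,r4:Add1,r5:8
  c2: issue ADD r5<-Add2  regs: r0:4,r1:2,r2:1,r3:2,r4:Add1,r5:Add2
  c3: issue MUL r1<-Mul1  regs: r0:4,r1:Mul1,r2:1,r3:2,r4:Add1,r5:Add2
  c4: CDB Add1=0; issue MUL r2<-Mul2  regs: r0:4,r1:Mul1,r2:Mul2,r3:2,r4:0,r5:Add2
  c5: CDB Add2=6; issue ADD r5<-Add1  regs: r0:4,r1:Mul1,r2:Mul2,r3:2,r4:0,r5:Add1
  c6: -  regs: r0:4,r1:Mul1,r2:Mul2,r3:2,r4:0,r5:Add1
  c7: -  regs: r0:4,r1:Mul1,r2:Mul2,r3:2,r4:0,r5:Add1
  c8: CDB Mul1=8  regs: r0:4,r1:8,r2:Mul2,r3:2,r4:0,r5:Add1
  c9: -  regs: r0:4,r1:8,r2:Mul2,r3:2,r4:0,r5:Add1
  c10: -  regs: r0:4,r1:8,r2:Mul2,r3:2,r4:0,r5:Add1
  c11: CDB Add1=14  regs: r0:4,r1:8,r2:Mul2,r3:2,r4:0,r5:14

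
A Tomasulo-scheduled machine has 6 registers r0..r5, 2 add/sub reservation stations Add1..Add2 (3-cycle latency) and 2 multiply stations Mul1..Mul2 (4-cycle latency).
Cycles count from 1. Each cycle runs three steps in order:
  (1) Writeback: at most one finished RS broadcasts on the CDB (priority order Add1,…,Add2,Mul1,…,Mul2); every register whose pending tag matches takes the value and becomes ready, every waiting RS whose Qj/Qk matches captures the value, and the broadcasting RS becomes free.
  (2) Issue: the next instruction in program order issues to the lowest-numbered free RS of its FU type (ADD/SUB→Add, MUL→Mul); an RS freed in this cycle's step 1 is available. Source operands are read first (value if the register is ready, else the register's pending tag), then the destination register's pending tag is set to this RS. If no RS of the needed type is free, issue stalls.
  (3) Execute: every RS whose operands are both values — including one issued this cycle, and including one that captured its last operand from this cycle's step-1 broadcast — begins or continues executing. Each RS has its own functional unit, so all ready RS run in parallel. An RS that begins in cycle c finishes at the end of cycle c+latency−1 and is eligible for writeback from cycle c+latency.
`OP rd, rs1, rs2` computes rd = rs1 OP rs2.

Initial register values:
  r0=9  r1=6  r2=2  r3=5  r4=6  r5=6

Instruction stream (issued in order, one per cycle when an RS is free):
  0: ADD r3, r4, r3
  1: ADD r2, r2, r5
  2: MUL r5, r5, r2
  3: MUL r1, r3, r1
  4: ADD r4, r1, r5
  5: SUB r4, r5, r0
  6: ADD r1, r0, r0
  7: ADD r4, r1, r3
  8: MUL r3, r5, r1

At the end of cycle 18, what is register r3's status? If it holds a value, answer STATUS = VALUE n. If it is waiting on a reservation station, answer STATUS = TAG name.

cycle 1: issue ADD r3<-Add1 // r0:9,r1:6,r2:2,r3:Add1,r4:6,r5:6
cycle 2: issue ADD r2<-Add2 // r0:9,r1:6,r2:Add2,r3:Add1,r4:6,r5:6
cycle 3: issue MUL r5<-Mul1 // r0:9,r1:6,r2:Add2,r3:Add1,r4:6,r5:Mul1
cycle 4: CDB Add1=11; issue MUL r1<-Mul2 // r0:9,r1:Mul2,r2:Add2,r3:11,r4:6,r5:Mul1
cycle 5: CDB Add2=8; issue ADD r4<-Add1 // r0:9,r1:Mul2,r2:8,r3:11,r4:Add1,r5:Mul1
cycle 6: issue SUB r4<-Add2 // r0:9,r1:Mul2,r2:8,r3:11,r4:Add2,r5:Mul1
cycle 7: stall // r0:9,r1:Mul2,r2:8,r3:11,r4:Add2,r5:Mul1
cycle 8: CDB Mul2=66; stall // r0:9,r1:66,r2:8,r3:11,r4:Add2,r5:Mul1
cycle 9: CDB Mul1=48; stall // r0:9,r1:66,r2:8,r3:11,r4:Add2,r5:48
cycle 10: stall // r0:9,r1:66,r2:8,r3:11,r4:Add2,r5:48
cycle 11: stall // r0:9,r1:66,r2:8,r3:11,r4:Add2,r5:48
cycle 12: CDB Add1=114; issue ADD r1<-Add1 // r0:9,r1:Add1,r2:8,r3:11,r4:Add2,r5:48
cycle 13: CDB Add2=39; issue ADD r4<-Add2 // r0:9,r1:Add1,r2:8,r3:11,r4:Add2,r5:48
cycle 14: issue MUL r3<-Mul1 // r0:9,r1:Add1,r2:8,r3:Mul1,r4:Add2,r5:48
cycle 15: CDB Add1=18 // r0:9,r1:18,r2:8,r3:Mul1,r4:Add2,r5:48
cycle 16: - // r0:9,r1:18,r2:8,r3:Mul1,r4:Add2,r5:48
cycle 17: - // r0:9,r1:18,r2:8,r3:Mul1,r4:Add2,r5:48
cycle 18: CDB Add2=29 // r0:9,r1:18,r2:8,r3:Mul1,r4:29,r5:48

STATUS = TAG Mul1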